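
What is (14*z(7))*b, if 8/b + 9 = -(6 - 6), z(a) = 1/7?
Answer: -16/9 ≈ -1.7778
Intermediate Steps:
z(a) = ⅐
b = -8/9 (b = 8/(-9 - (6 - 6)) = 8/(-9 - 1*0) = 8/(-9 + 0) = 8/(-9) = 8*(-⅑) = -8/9 ≈ -0.88889)
(14*z(7))*b = (14*(⅐))*(-8/9) = 2*(-8/9) = -16/9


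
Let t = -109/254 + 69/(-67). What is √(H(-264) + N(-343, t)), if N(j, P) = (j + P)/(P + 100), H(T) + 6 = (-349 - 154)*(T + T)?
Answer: 3*√82984116585174465/1676971 ≈ 515.34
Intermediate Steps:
t = -24829/17018 (t = -109*1/254 + 69*(-1/67) = -109/254 - 69/67 = -24829/17018 ≈ -1.4590)
H(T) = -6 - 1006*T (H(T) = -6 + (-349 - 154)*(T + T) = -6 - 1006*T)
N(j, P) = (P + j)/(100 + P)
√(H(-264) + N(-343, t)) = √((-6 - 1006*(-264)) + (-24829/17018 - 343)/(100 - 24829/17018)) = √((-6 + 265584) - 5862003/17018/(1676971/17018)) = √(265578 + (17018/1676971)*(-5862003/17018)) = √(265578 - 5862003/1676971) = √(445360742235/1676971) = 3*√82984116585174465/1676971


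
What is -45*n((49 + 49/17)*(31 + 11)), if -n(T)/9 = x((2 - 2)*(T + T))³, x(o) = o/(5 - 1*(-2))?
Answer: 0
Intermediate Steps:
x(o) = o/7 (x(o) = o/(5 + 2) = o/7)
n(T) = 0 (n(T) = -9*(2 - 2)³*(T + T)³/343 = -9*((0*(2*T))/7)³ = -9*((⅐)*0)³ = -9*0³ = -9*0 = 0)
-45*n((49 + 49/17)*(31 + 11)) = -45*0 = 0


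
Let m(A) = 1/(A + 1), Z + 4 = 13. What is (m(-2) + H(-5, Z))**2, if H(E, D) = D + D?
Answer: 289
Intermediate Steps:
Z = 9 (Z = -4 + 13 = 9)
H(E, D) = 2*D
m(A) = 1/(1 + A)
(m(-2) + H(-5, Z))**2 = (1/(1 - 2) + 2*9)**2 = (1/(-1) + 18)**2 = (-1 + 18)**2 = 17**2 = 289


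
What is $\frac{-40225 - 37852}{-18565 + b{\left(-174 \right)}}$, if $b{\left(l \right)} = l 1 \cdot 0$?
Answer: $\frac{78077}{18565} \approx 4.2056$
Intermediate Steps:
$b{\left(l \right)} = 0$ ($b{\left(l \right)} = l 0 = 0$)
$\frac{-40225 - 37852}{-18565 + b{\left(-174 \right)}} = \frac{-40225 - 37852}{-18565 + 0} = - \frac{78077}{-18565} = \left(-78077\right) \left(- \frac{1}{18565}\right) = \frac{78077}{18565}$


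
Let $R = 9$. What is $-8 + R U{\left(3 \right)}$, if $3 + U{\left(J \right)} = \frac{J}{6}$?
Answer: $- \frac{61}{2} \approx -30.5$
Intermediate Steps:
$U{\left(J \right)} = -3 + \frac{J}{6}$
$-8 + R U{\left(3 \right)} = -8 + 9 \left(-3 + \frac{1}{6} \cdot 3\right) = -8 + 9 \left(-3 + \frac{1}{2}\right) = -8 + 9 \left(- \frac{5}{2}\right) = -8 - \frac{45}{2} = - \frac{61}{2}$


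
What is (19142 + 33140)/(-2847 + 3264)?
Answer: 52282/417 ≈ 125.38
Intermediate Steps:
(19142 + 33140)/(-2847 + 3264) = 52282/417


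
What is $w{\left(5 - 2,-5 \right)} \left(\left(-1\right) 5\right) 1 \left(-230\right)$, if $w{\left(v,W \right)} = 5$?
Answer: $5750$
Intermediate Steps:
$w{\left(5 - 2,-5 \right)} \left(\left(-1\right) 5\right) 1 \left(-230\right) = 5 \left(\left(-1\right) 5\right) 1 \left(-230\right) = 5 \left(-5\right) 1 \left(-230\right) = \left(-25\right) 1 \left(-230\right) = \left(-25\right) \left(-230\right) = 5750$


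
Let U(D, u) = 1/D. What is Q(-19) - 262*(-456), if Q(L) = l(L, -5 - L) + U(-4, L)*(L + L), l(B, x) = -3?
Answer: 238957/2 ≈ 1.1948e+5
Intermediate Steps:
Q(L) = -3 - L/2 (Q(L) = -3 + (L + L)/(-4) = -3 - L/2)
Q(-19) - 262*(-456) = (-3 - 1/2*(-19)) - 262*(-456) = (-3 + 19/2) + 119472 = 13/2 + 119472 = 238957/2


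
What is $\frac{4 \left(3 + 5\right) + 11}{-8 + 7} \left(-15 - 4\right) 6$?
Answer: $4902$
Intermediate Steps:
$\frac{4 \left(3 + 5\right) + 11}{-8 + 7} \left(-15 - 4\right) 6 = \frac{4 \cdot 8 + 11}{-1} \left(-19\right) 6 = \left(32 + 11\right) \left(-1\right) \left(-19\right) 6 = 43 \left(-1\right) \left(-19\right) 6 = \left(-43\right) \left(-19\right) 6 = 817 \cdot 6 = 4902$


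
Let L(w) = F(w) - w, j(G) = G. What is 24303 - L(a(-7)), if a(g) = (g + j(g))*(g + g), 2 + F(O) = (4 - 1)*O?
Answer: 23913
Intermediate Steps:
F(O) = -2 + 3*O (F(O) = -2 + (4 - 1)*O = -2 + 3*O)
a(g) = 4*g² (a(g) = (g + g)*(g + g) = (2*g)*(2*g) = 4*g²)
L(w) = -2 + 2*w (L(w) = (-2 + 3*w) - w = -2 + 2*w)
24303 - L(a(-7)) = 24303 - (-2 + 2*(4*(-7)²)) = 24303 - (-2 + 2*(4*49)) = 24303 - (-2 + 2*196) = 24303 - (-2 + 392) = 24303 - 1*390 = 24303 - 390 = 23913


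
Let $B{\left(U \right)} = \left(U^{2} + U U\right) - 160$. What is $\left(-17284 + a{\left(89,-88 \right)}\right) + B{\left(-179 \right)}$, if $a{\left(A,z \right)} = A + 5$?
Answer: $46732$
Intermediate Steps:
$a{\left(A,z \right)} = 5 + A$
$B{\left(U \right)} = -160 + 2 U^{2}$ ($B{\left(U \right)} = \left(U^{2} + U^{2}\right) - 160 = 2 U^{2} - 160 = -160 + 2 U^{2}$)
$\left(-17284 + a{\left(89,-88 \right)}\right) + B{\left(-179 \right)} = \left(-17284 + \left(5 + 89\right)\right) - \left(160 - 2 \left(-179\right)^{2}\right) = \left(-17284 + 94\right) + \left(-160 + 2 \cdot 32041\right) = -17190 + \left(-160 + 64082\right) = -17190 + 63922 = 46732$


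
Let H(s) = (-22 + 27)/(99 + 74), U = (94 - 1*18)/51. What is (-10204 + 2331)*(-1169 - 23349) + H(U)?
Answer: 33394227027/173 ≈ 1.9303e+8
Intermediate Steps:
U = 76/51 (U = (94 - 18)*(1/51) = 76*(1/51) = 76/51 ≈ 1.4902)
H(s) = 5/173
(-10204 + 2331)*(-1169 - 23349) + H(U) = (-10204 + 2331)*(-1169 - 23349) + 5/173 = -7873*(-24518) + 5/173 = 193030214 + 5/173 = 33394227027/173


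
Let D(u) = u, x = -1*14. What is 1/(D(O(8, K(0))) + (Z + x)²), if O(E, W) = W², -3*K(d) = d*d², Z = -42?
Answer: 1/3136 ≈ 0.00031888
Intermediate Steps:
K(d) = -d³/3 (K(d) = -d*d²/3 = -d³/3)
x = -14
1/(D(O(8, K(0))) + (Z + x)²) = 1/((-⅓*0³)² + (-42 - 14)²) = 1/((-⅓*0)² + (-56)²) = 1/(0² + 3136) = 1/(0 + 3136) = 1/3136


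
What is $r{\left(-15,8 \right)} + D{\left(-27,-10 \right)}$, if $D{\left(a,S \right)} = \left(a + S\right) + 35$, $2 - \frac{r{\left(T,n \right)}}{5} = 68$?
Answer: $-332$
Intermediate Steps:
$r{\left(T,n \right)} = -330$ ($r{\left(T,n \right)} = 10 - 340 = -330$)
$D{\left(a,S \right)} = 35 + S + a$ ($D{\left(a,S \right)} = \left(S + a\right) + 35 = 35 + S + a$)
$r{\left(-15,8 \right)} + D{\left(-27,-10 \right)} = -330 - 2 = -332$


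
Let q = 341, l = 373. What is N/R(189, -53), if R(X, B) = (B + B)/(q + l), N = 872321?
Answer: -311418597/53 ≈ -5.8758e+6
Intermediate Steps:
R(X, B) = B/357 (R(X, B) = (B + B)/(341 + 373) = (2*B)/714 = (2*B)*(1/714) = B/357)
N/R(189, -53) = 872321/(((1/357)*(-53))) = 872321/(-53/357) = 872321*(-357/53) = -311418597/53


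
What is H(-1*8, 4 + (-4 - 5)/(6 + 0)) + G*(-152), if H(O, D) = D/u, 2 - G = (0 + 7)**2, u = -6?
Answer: 85723/12 ≈ 7143.6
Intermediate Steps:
G = -47 (G = 2 - (0 + 7)**2 = 2 - 1*7**2 = 2 - 1*49 = 2 - 49 = -47)
H(O, D) = -D/6 (H(O, D) = D/(-6) = D*(-1/6) = -D/6)
H(-1*8, 4 + (-4 - 5)/(6 + 0)) + G*(-152) = -(4 + (-4 - 5)/(6 + 0))/6 - 47*(-152) = -(4 - 9/6)/6 + 7144 = -(4 - 9*1/6)/6 + 7144 = -(4 - 3/2)/6 + 7144 = -1/6*5/2 + 7144 = -5/12 + 7144 = 85723/12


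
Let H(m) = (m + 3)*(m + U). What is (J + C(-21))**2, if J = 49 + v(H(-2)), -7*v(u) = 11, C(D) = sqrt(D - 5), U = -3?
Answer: 108950/49 + 664*I*sqrt(26)/7 ≈ 2223.5 + 483.68*I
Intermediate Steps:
H(m) = (-3 + m)*(3 + m) (H(m) = (m + 3)*(m - 3) = (3 + m)*(-3 + m) = (-3 + m)*(3 + m))
C(D) = sqrt(-5 + D)
v(u) = -11/7 (v(u) = -1/7*11 = -11/7)
J = 332/7 (J = 49 - 11/7 = 332/7 ≈ 47.429)
(J + C(-21))**2 = (332/7 + sqrt(-5 - 21))**2 = (332/7 + sqrt(-26))**2 = (332/7 + I*sqrt(26))**2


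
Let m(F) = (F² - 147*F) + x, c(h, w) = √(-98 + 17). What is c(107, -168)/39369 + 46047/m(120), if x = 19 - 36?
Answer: -46047/3257 + 3*I/13123 ≈ -14.138 + 0.00022861*I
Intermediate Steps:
x = -17
c(h, w) = 9*I (c(h, w) = √(-81) = 9*I)
m(F) = -17 + F² - 147*F (m(F) = (F² - 147*F) - 17 = -17 + F² - 147*F)
c(107, -168)/39369 + 46047/m(120) = (9*I)/39369 + 46047/(-17 + 120² - 147*120) = (9*I)*(1/39369) + 46047/(-17 + 14400 - 17640) = 3*I/13123 + 46047/(-3257) = 3*I/13123 + 46047*(-1/3257) = 3*I/13123 - 46047/3257 = -46047/3257 + 3*I/13123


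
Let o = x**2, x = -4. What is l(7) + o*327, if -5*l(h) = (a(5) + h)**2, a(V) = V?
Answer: 26016/5 ≈ 5203.2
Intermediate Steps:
l(h) = -(5 + h)**2/5
o = 16 (o = (-4)**2 = 16)
l(7) + o*327 = -(5 + 7)**2/5 + 16*327 = -1/5*12**2 + 5232 = -1/5*144 + 5232 = -144/5 + 5232 = 26016/5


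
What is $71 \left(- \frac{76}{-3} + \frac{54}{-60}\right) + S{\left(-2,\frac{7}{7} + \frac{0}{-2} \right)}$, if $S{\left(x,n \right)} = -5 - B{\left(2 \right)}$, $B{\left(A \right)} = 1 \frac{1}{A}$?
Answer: $\frac{25939}{15} \approx 1729.3$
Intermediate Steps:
$B{\left(A \right)} = \frac{1}{A}$
$S{\left(x,n \right)} = - \frac{11}{2}$ ($S{\left(x,n \right)} = -5 - \frac{1}{2} = - \frac{11}{2}$)
$71 \left(- \frac{76}{-3} + \frac{54}{-60}\right) + S{\left(-2,\frac{7}{7} + \frac{0}{-2} \right)} = 71 \left(- \frac{76}{-3} + \frac{54}{-60}\right) - \frac{11}{2} = 71 \left(\left(-76\right) \left(- \frac{1}{3}\right) + 54 \left(- \frac{1}{60}\right)\right) - \frac{11}{2} = 71 \left(\frac{76}{3} - \frac{9}{10}\right) - \frac{11}{2} = 71 \cdot \frac{733}{30} - \frac{11}{2} = \frac{52043}{30} - \frac{11}{2} = \frac{25939}{15}$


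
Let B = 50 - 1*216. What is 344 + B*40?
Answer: -6296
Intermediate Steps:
B = -166 (B = 50 - 216 = -166)
344 + B*40 = 344 - 166*40 = 344 - 6640 = -6296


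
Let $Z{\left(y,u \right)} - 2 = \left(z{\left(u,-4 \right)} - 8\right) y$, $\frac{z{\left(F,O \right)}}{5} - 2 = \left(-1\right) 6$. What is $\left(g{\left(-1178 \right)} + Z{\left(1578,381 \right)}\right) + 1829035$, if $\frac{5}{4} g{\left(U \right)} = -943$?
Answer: $\frac{8920493}{5} \approx 1.7841 \cdot 10^{6}$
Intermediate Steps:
$g{\left(U \right)} = - \frac{3772}{5}$ ($g{\left(U \right)} = \frac{4}{5} \left(-943\right) = - \frac{3772}{5}$)
$z{\left(F,O \right)} = -20$ ($z{\left(F,O \right)} = 10 + 5 \left(\left(-1\right) 6\right) = 10 + 5 \left(-6\right) = 10 - 30 = -20$)
$Z{\left(y,u \right)} = 2 - 28 y$ ($Z{\left(y,u \right)} = 2 + \left(-20 - 8\right) y = 2 - 28 y$)
$\left(g{\left(-1178 \right)} + Z{\left(1578,381 \right)}\right) + 1829035 = \left(- \frac{3772}{5} + \left(2 - 44184\right)\right) + 1829035 = \left(- \frac{3772}{5} - 44182\right) + 1829035 = - \frac{224682}{5} + 1829035 = \frac{8920493}{5}$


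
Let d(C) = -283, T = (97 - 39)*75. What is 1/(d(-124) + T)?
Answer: 1/4067 ≈ 0.00024588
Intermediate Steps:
T = 4350 (T = 58*75 = 4350)
1/(d(-124) + T) = 1/(-283 + 4350) = 1/4067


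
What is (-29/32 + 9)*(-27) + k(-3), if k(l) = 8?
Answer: -6737/32 ≈ -210.53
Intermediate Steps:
(-29/32 + 9)*(-27) + k(-3) = (-29/32 + 9)*(-27) + 8 = (259/32)*(-27) + 8 = -6993/32 + 8 = -6737/32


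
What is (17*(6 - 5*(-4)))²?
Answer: 195364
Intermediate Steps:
(17*(6 - 5*(-4)))² = (17*(6 + 20))² = (17*26)² = 442² = 195364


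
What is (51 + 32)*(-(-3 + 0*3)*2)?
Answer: 498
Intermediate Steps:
(51 + 32)*(-(-3 + 0*3)*2) = 83*(-(-3 + 0)*2) = 83*(-(-3)*2) = 83*(-1*(-6)) = 83*6 = 498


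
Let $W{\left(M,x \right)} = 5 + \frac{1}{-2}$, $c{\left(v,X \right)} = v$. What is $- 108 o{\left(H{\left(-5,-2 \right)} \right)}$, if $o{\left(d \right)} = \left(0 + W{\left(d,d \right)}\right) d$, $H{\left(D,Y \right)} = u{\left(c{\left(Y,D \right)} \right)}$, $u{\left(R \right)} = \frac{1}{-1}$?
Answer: $486$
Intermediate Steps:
$u{\left(R \right)} = -1$
$H{\left(D,Y \right)} = -1$
$W{\left(M,x \right)} = \frac{9}{2}$ ($W{\left(M,x \right)} = 5 - \frac{1}{2} = \frac{9}{2}$)
$o{\left(d \right)} = \frac{9 d}{2}$ ($o{\left(d \right)} = \left(0 + \frac{9}{2}\right) d = \frac{9 d}{2}$)
$- 108 o{\left(H{\left(-5,-2 \right)} \right)} = - 108 \cdot \frac{9}{2} \left(-1\right) = \left(-108\right) \left(- \frac{9}{2}\right) = 486$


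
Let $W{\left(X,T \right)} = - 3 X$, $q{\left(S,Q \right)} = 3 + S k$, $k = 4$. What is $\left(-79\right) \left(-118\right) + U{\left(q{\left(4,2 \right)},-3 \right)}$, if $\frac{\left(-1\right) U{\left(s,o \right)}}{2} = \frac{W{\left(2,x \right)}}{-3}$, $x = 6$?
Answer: $9318$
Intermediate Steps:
$q{\left(S,Q \right)} = 3 + 4 S$ ($q{\left(S,Q \right)} = 3 + S 4 = 3 + 4 S$)
$U{\left(s,o \right)} = -4$ ($U{\left(s,o \right)} = - 2 \frac{\left(-3\right) 2}{-3} = - 2 \left(\left(-6\right) \left(- \frac{1}{3}\right)\right) = \left(-2\right) 2 = -4$)
$\left(-79\right) \left(-118\right) + U{\left(q{\left(4,2 \right)},-3 \right)} = \left(-79\right) \left(-118\right) - 4 = 9322 - 4 = 9318$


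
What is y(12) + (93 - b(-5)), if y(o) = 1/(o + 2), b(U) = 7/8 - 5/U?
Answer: 5107/56 ≈ 91.196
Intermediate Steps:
b(U) = 7/8 - 5/U (b(U) = 7*(1/8) - 5/U = 7/8 - 5/U)
y(o) = 1/(2 + o)
y(12) + (93 - b(-5)) = 1/(2 + 12) + (93 - (7/8 - 5/(-5))) = 1/14 + (93 - (7/8 - 5*(-1/5))) = 1/14 + (93 - (7/8 + 1)) = 1/14 + (93 - 1*15/8) = 1/14 + (93 - 15/8) = 1/14 + 729/8 = 5107/56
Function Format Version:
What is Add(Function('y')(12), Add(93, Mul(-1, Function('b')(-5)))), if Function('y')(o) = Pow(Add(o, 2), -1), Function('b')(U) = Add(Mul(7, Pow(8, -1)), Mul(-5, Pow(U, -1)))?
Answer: Rational(5107, 56) ≈ 91.196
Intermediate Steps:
Function('b')(U) = Add(Rational(7, 8), Mul(-5, Pow(U, -1))) (Function('b')(U) = Add(Mul(7, Rational(1, 8)), Mul(-5, Pow(U, -1))) = Add(Rational(7, 8), Mul(-5, Pow(U, -1))))
Function('y')(o) = Pow(Add(2, o), -1)
Add(Function('y')(12), Add(93, Mul(-1, Function('b')(-5)))) = Add(Pow(Add(2, 12), -1), Add(93, Mul(-1, Add(Rational(7, 8), Mul(-5, Pow(-5, -1)))))) = Add(Pow(14, -1), Add(93, Mul(-1, Add(Rational(7, 8), Mul(-5, Rational(-1, 5)))))) = Add(Rational(1, 14), Add(93, Mul(-1, Add(Rational(7, 8), 1)))) = Add(Rational(1, 14), Add(93, Mul(-1, Rational(15, 8)))) = Add(Rational(1, 14), Add(93, Rational(-15, 8))) = Add(Rational(1, 14), Rational(729, 8)) = Rational(5107, 56)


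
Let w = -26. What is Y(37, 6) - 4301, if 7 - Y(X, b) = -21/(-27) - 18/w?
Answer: -502570/117 ≈ -4295.5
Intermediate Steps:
Y(X, b) = 647/117 (Y(X, b) = 7 - (-21/(-27) - 18/(-26)) = 7 - (-21*(-1/27) - 18*(-1/26)) = 7 - (7/9 + 9/13) = 7 - 1*172/117 = 7 - 172/117 = 647/117)
Y(37, 6) - 4301 = 647/117 - 4301 = -502570/117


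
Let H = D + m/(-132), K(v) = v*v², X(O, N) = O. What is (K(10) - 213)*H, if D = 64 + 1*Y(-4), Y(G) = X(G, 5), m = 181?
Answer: 6090593/132 ≈ 46141.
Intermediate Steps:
Y(G) = G
K(v) = v³
D = 60 (D = 64 + 1*(-4) = 64 - 4 = 60)
H = 7739/132 (H = 60 + 181/(-132) = 60 + 181*(-1/132) = 60 - 181/132 = 7739/132 ≈ 58.629)
(K(10) - 213)*H = (10³ - 213)*(7739/132) = (1000 - 213)*(7739/132) = 787*(7739/132) = 6090593/132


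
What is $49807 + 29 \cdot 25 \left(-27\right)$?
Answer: $30232$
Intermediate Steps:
$49807 + 29 \cdot 25 \left(-27\right) = 49807 + 725 \left(-27\right) = 49807 - 19575 = 30232$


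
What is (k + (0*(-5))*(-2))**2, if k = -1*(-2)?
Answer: 4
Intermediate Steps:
k = 2
(k + (0*(-5))*(-2))**2 = (2 + (0*(-5))*(-2))**2 = (2 + 0*(-2))**2 = (2 + 0)**2 = 2**2 = 4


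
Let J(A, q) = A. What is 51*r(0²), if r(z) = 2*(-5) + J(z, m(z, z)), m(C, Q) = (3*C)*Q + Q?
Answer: -510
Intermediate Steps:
m(C, Q) = Q + 3*C*Q (m(C, Q) = 3*C*Q + Q = Q + 3*C*Q)
r(z) = -10 + z (r(z) = 2*(-5) + z = -10 + z)
51*r(0²) = 51*(-10 + 0²) = 51*(-10 + 0) = 51*(-10) = -510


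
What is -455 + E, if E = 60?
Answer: -395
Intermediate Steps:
-455 + E = -455 + 60 = -395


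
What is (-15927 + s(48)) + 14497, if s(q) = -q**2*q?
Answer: -112022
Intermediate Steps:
s(q) = -q**3
(-15927 + s(48)) + 14497 = (-15927 - 1*48**3) + 14497 = (-15927 - 1*110592) + 14497 = (-15927 - 110592) + 14497 = -126519 + 14497 = -112022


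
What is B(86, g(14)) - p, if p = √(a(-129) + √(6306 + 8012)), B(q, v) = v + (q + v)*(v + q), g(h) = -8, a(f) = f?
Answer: 6076 - √(-129 + √14318) ≈ 6076.0 - 3.0565*I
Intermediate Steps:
B(q, v) = v + (q + v)² (B(q, v) = v + (q + v)*(q + v) = v + (q + v)²)
p = √(-129 + √14318) (p = √(-129 + √(6306 + 8012)) = √(-129 + √14318) ≈ 3.0565*I)
B(86, g(14)) - p = (-8 + (86 - 8)²) - √(-129 + √14318) = (-8 + 78²) - √(-129 + √14318) = (-8 + 6084) - √(-129 + √14318) = 6076 - √(-129 + √14318)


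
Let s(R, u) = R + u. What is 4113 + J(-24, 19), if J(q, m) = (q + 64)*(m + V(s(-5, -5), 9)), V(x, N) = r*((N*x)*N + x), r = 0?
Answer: 4873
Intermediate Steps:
V(x, N) = 0 (V(x, N) = 0*((N*x)*N + x) = 0*(x*N² + x) = 0*(x + x*N²) = 0)
J(q, m) = m*(64 + q) (J(q, m) = (q + 64)*(m + 0) = (64 + q)*m = m*(64 + q))
4113 + J(-24, 19) = 4113 + 19*(64 - 24) = 4113 + 19*40 = 4113 + 760 = 4873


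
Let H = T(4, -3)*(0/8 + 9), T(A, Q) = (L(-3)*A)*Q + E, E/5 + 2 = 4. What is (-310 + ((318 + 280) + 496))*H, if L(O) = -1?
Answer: 155232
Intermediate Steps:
E = 10 (E = -10 + 5*4 = -10 + 20 = 10)
T(A, Q) = 10 - A*Q (T(A, Q) = (-A)*Q + 10 = -A*Q + 10 = 10 - A*Q)
H = 198 (H = (10 - 1*4*(-3))*(0/8 + 9) = (10 + 12)*(0*(⅛) + 9) = 22*(0 + 9) = 22*9 = 198)
(-310 + ((318 + 280) + 496))*H = (-310 + ((318 + 280) + 496))*198 = (-310 + (598 + 496))*198 = (-310 + 1094)*198 = 784*198 = 155232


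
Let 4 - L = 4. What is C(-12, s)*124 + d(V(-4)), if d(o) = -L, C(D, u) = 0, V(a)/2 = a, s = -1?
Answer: 0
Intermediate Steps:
V(a) = 2*a
L = 0 (L = 4 - 1*4 = 4 - 4 = 0)
d(o) = 0 (d(o) = -1*0 = 0)
C(-12, s)*124 + d(V(-4)) = 0*124 + 0 = 0 + 0 = 0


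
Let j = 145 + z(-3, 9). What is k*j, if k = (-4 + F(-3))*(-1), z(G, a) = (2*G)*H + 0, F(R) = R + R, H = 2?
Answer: 1330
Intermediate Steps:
F(R) = 2*R
z(G, a) = 4*G (z(G, a) = (2*G)*2 + 0 = 4*G + 0 = 4*G)
j = 133 (j = 145 + 4*(-3) = 145 - 12 = 133)
k = 10 (k = (-4 + 2*(-3))*(-1) = (-4 - 6)*(-1) = -10*(-1) = 10)
k*j = 10*133 = 1330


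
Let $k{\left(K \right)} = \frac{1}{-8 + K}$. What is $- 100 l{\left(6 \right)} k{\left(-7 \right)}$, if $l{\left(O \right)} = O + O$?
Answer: $80$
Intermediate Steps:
$l{\left(O \right)} = 2 O$
$- 100 l{\left(6 \right)} k{\left(-7 \right)} = \frac{\left(-100\right) 2 \cdot 6}{-8 - 7} = \frac{\left(-100\right) 12}{-15} = \left(-1200\right) \left(- \frac{1}{15}\right) = 80$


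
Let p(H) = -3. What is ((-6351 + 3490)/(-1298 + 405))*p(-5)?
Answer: -8583/893 ≈ -9.6114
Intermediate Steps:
((-6351 + 3490)/(-1298 + 405))*p(-5) = ((-6351 + 3490)/(-1298 + 405))*(-3) = -2861/(-893)*(-3) = -2861*(-1/893)*(-3) = (2861/893)*(-3) = -8583/893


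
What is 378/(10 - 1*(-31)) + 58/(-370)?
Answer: 68741/7585 ≈ 9.0628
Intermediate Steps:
378/(10 - 1*(-31)) + 58/(-370) = 378/(10 + 31) + 58*(-1/370) = 378/41 - 29/185 = 68741/7585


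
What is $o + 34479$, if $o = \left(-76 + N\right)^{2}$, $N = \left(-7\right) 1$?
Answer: $41368$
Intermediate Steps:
$N = -7$
$o = 6889$ ($o = \left(-76 - 7\right)^{2} = \left(-83\right)^{2} = 6889$)
$o + 34479 = 6889 + 34479 = 41368$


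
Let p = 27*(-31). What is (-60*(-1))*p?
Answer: -50220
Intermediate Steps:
p = -837
(-60*(-1))*p = -60*(-1)*(-837) = 60*(-837) = -50220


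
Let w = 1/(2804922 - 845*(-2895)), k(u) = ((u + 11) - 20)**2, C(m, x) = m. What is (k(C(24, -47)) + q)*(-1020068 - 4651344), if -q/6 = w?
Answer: -2233627614669476/1750399 ≈ -1.2761e+9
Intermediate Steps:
k(u) = (-9 + u)**2 (k(u) = ((11 + u) - 20)**2 = (-9 + u)**2)
w = 1/5251197 (w = 1/(2804922 + 2446275) = 1/5251197 ≈ 1.9043e-7)
q = -2/1750399 (q = -6*1/5251197 = -2/1750399 ≈ -1.1426e-6)
(k(C(24, -47)) + q)*(-1020068 - 4651344) = ((-9 + 24)**2 - 2/1750399)*(-1020068 - 4651344) = (15**2 - 2/1750399)*(-5671412) = (225 - 2/1750399)*(-5671412) = (393839773/1750399)*(-5671412) = -2233627614669476/1750399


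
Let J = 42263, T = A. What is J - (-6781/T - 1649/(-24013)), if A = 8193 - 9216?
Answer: 94367155687/2233209 ≈ 42256.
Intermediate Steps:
A = -1023
T = -1023
J - (-6781/T - 1649/(-24013)) = 42263 - (-6781/(-1023) - 1649/(-24013)) = 42263 - (-6781*(-1/1023) - 1649*(-1/24013)) = 42263 - (6781/1023 + 1649/24013) = 42263 - 1*14956280/2233209 = 42263 - 14956280/2233209 = 94367155687/2233209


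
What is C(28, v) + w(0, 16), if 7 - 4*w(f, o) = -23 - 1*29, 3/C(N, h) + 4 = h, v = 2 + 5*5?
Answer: 1369/92 ≈ 14.880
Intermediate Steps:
v = 27 (v = 2 + 25 = 27)
C(N, h) = 3/(-4 + h)
w(f, o) = 59/4 (w(f, o) = 7/4 - (-23 - 1*29)/4 = 7/4 - (-23 - 29)/4 = 7/4 - ¼*(-52) = 7/4 + 13 = 59/4)
C(28, v) + w(0, 16) = 3/(-4 + 27) + 59/4 = 3/23 + 59/4 = 1369/92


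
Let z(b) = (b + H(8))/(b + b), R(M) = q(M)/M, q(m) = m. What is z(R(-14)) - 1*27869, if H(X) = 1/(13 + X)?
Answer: -585238/21 ≈ -27868.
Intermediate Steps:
R(M) = 1 (R(M) = M/M = 1)
z(b) = (1/21 + b)/(2*b) (z(b) = (b + 1/(13 + 8))/(b + b) = (b + 1/21)/((2*b)) = (b + 1/21)*(1/(2*b)) = (1/21 + b)*(1/(2*b)) = (1/21 + b)/(2*b))
z(R(-14)) - 1*27869 = (1/42)*(1 + 21*1)/1 - 1*27869 = (1/42)*1*(1 + 21) - 27869 = (1/42)*1*22 - 27869 = 11/21 - 27869 = -585238/21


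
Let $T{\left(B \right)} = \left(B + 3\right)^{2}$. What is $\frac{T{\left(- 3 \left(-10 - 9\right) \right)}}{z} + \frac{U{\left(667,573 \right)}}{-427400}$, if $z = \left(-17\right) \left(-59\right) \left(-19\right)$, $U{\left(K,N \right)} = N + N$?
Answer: $- \frac{780239661}{4072480900} \approx -0.19159$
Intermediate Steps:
$U{\left(K,N \right)} = 2 N$
$T{\left(B \right)} = \left(3 + B\right)^{2}$
$z = -19057$ ($z = 1003 \left(-19\right) = -19057$)
$\frac{T{\left(- 3 \left(-10 - 9\right) \right)}}{z} + \frac{U{\left(667,573 \right)}}{-427400} = \frac{\left(3 - 3 \left(-10 - 9\right)\right)^{2}}{-19057} + \frac{2 \cdot 573}{-427400} = \left(3 - -57\right)^{2} \left(- \frac{1}{19057}\right) + 1146 \left(- \frac{1}{427400}\right) = \left(3 + 57\right)^{2} \left(- \frac{1}{19057}\right) - \frac{573}{213700} = 60^{2} \left(- \frac{1}{19057}\right) - \frac{573}{213700} = 3600 \left(- \frac{1}{19057}\right) - \frac{573}{213700} = - \frac{3600}{19057} - \frac{573}{213700} = - \frac{780239661}{4072480900}$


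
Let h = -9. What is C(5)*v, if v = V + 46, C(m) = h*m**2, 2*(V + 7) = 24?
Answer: -11475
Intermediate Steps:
V = 5 (V = -7 + (1/2)*24 = -7 + 12 = 5)
C(m) = -9*m**2
v = 51 (v = 5 + 46 = 51)
C(5)*v = -9*5**2*51 = -9*25*51 = -225*51 = -11475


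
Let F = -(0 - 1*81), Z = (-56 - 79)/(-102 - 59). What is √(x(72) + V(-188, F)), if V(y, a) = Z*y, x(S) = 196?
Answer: 4*√62146/161 ≈ 6.1936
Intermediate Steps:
Z = 135/161 (Z = -135/(-161) = -135*(-1/161) = 135/161 ≈ 0.83851)
F = 81 (F = -(0 - 81) = -1*(-81) = 81)
V(y, a) = 135*y/161
√(x(72) + V(-188, F)) = √(196 + (135/161)*(-188)) = √(196 - 25380/161) = √(6176/161) = 4*√62146/161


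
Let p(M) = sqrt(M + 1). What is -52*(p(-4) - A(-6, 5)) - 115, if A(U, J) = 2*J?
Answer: 405 - 52*I*sqrt(3) ≈ 405.0 - 90.067*I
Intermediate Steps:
p(M) = sqrt(1 + M)
-52*(p(-4) - A(-6, 5)) - 115 = -52*(sqrt(1 - 4) - 2*5) - 115 = -52*(sqrt(-3) - 1*10) - 115 = -52*(I*sqrt(3) - 10) - 115 = -52*(-10 + I*sqrt(3)) - 115 = (520 - 52*I*sqrt(3)) - 115 = 405 - 52*I*sqrt(3)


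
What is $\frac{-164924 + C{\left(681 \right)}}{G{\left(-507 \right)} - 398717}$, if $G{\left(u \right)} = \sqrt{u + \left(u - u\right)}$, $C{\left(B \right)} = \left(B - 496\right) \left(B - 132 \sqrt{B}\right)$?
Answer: $\frac{38939 + 24420 \sqrt{681}}{398717 - 13 i \sqrt{3}} \approx 1.6959 + 9.5775 \cdot 10^{-5} i$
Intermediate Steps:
$C{\left(B \right)} = \left(-496 + B\right) \left(B - 132 \sqrt{B}\right)$
$G{\left(u \right)} = \sqrt{u}$ ($G{\left(u \right)} = \sqrt{u + 0} = \sqrt{u}$)
$\frac{-164924 + C{\left(681 \right)}}{G{\left(-507 \right)} - 398717} = \frac{-164924 + \left(681^{2} - 337776 - 132 \cdot 681^{\frac{3}{2}} + 65472 \sqrt{681}\right)}{\sqrt{-507} - 398717} = \frac{-164924 + \left(463761 - 337776 - 132 \cdot 681 \sqrt{681} + 65472 \sqrt{681}\right)}{13 i \sqrt{3} - 398717} = \frac{-164924 + \left(463761 - 337776 - 89892 \sqrt{681} + 65472 \sqrt{681}\right)}{-398717 + 13 i \sqrt{3}} = \frac{-164924 + \left(125985 - 24420 \sqrt{681}\right)}{-398717 + 13 i \sqrt{3}} = \frac{-38939 - 24420 \sqrt{681}}{-398717 + 13 i \sqrt{3}}$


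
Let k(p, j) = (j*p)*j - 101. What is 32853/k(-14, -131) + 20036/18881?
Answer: 4195455287/4538142755 ≈ 0.92449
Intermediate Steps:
k(p, j) = -101 + p*j**2 (k(p, j) = p*j**2 - 101 = -101 + p*j**2)
32853/k(-14, -131) + 20036/18881 = 32853/(-101 - 14*(-131)**2) + 20036/18881 = 32853/(-101 - 14*17161) + 20036*(1/18881) = 32853/(-101 - 240254) + 20036/18881 = 32853/(-240355) + 20036/18881 = 32853*(-1/240355) + 20036/18881 = -32853/240355 + 20036/18881 = 4195455287/4538142755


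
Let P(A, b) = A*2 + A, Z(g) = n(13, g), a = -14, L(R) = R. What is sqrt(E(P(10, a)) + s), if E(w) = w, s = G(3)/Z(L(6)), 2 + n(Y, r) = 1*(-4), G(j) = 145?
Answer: sqrt(210)/6 ≈ 2.4152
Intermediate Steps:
n(Y, r) = -6 (n(Y, r) = -2 + 1*(-4) = -2 - 4 = -6)
Z(g) = -6
P(A, b) = 3*A (P(A, b) = 2*A + A = 3*A)
s = -145/6 (s = 145/(-6) = 145*(-1/6) = -145/6 ≈ -24.167)
sqrt(E(P(10, a)) + s) = sqrt(3*10 - 145/6) = sqrt(30 - 145/6) = sqrt(35/6) = sqrt(210)/6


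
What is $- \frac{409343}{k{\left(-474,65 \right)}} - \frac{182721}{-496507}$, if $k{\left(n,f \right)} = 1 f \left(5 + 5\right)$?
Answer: $- \frac{18465717841}{29339050} \approx -629.39$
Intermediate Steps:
$k{\left(n,f \right)} = 10 f$ ($k{\left(n,f \right)} = f 10 = 10 f$)
$- \frac{409343}{k{\left(-474,65 \right)}} - \frac{182721}{-496507} = - \frac{409343}{10 \cdot 65} - \frac{182721}{-496507} = - \frac{409343}{650} - - \frac{16611}{45137} = \left(-409343\right) \frac{1}{650} + \frac{16611}{45137} = - \frac{409343}{650} + \frac{16611}{45137} = - \frac{18465717841}{29339050}$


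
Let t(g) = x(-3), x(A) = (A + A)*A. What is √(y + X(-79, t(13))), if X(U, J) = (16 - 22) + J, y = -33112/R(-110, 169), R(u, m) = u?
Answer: 8*√14795/55 ≈ 17.692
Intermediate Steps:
x(A) = 2*A² (x(A) = (2*A)*A = 2*A²)
t(g) = 18 (t(g) = 2*(-3)² = 2*9 = 18)
y = 16556/55 (y = -33112/(-110) = -33112*(-1/110) = 16556/55 ≈ 301.02)
X(U, J) = -6 + J
√(y + X(-79, t(13))) = √(16556/55 + (-6 + 18)) = √(16556/55 + 12) = √(17216/55) = 8*√14795/55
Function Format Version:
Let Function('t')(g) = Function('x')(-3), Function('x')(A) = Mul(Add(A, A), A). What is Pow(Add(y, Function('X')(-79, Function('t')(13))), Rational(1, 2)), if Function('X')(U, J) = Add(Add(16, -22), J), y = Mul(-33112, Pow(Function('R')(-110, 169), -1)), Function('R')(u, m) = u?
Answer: Mul(Rational(8, 55), Pow(14795, Rational(1, 2))) ≈ 17.692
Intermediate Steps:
Function('x')(A) = Mul(2, Pow(A, 2)) (Function('x')(A) = Mul(Mul(2, A), A) = Mul(2, Pow(A, 2)))
Function('t')(g) = 18 (Function('t')(g) = Mul(2, Pow(-3, 2)) = Mul(2, 9) = 18)
y = Rational(16556, 55) (y = Mul(-33112, Pow(-110, -1)) = Mul(-33112, Rational(-1, 110)) = Rational(16556, 55) ≈ 301.02)
Function('X')(U, J) = Add(-6, J)
Pow(Add(y, Function('X')(-79, Function('t')(13))), Rational(1, 2)) = Pow(Add(Rational(16556, 55), Add(-6, 18)), Rational(1, 2)) = Pow(Add(Rational(16556, 55), 12), Rational(1, 2)) = Pow(Rational(17216, 55), Rational(1, 2)) = Mul(Rational(8, 55), Pow(14795, Rational(1, 2)))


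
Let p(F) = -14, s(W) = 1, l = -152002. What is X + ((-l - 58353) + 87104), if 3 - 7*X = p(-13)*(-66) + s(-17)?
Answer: 1264349/7 ≈ 1.8062e+5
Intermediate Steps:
X = -922/7 (X = 3/7 - (-14*(-66) + 1)/7 = 3/7 - (924 + 1)/7 = 3/7 - 1/7*925 = 3/7 - 925/7 = -922/7 ≈ -131.71)
X + ((-l - 58353) + 87104) = -922/7 + ((-1*(-152002) - 58353) + 87104) = -922/7 + ((152002 - 58353) + 87104) = -922/7 + (93649 + 87104) = -922/7 + 180753 = 1264349/7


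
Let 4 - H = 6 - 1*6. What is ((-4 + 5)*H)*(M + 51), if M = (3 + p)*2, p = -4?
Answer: 196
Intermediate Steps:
H = 4 (H = 4 - (6 - 1*6) = 4 - (6 - 6) = 4 - 1*0 = 4 + 0 = 4)
M = -2 (M = (3 - 4)*2 = -1*2 = -2)
((-4 + 5)*H)*(M + 51) = ((-4 + 5)*4)*(-2 + 51) = (1*4)*49 = 4*49 = 196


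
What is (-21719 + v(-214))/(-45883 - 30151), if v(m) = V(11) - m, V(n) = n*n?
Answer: 10692/38017 ≈ 0.28124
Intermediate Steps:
V(n) = n**2
v(m) = 121 - m (v(m) = 11**2 - m = 121 - m)
(-21719 + v(-214))/(-45883 - 30151) = (-21719 + (121 - 1*(-214)))/(-45883 - 30151) = (-21719 + (121 + 214))/(-76034) = (-21719 + 335)*(-1/76034) = -21384*(-1/76034) = 10692/38017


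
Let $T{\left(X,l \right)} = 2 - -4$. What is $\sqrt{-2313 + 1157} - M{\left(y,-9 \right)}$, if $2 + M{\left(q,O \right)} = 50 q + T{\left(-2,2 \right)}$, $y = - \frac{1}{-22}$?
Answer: $- \frac{69}{11} + 34 i \approx -6.2727 + 34.0 i$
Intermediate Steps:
$T{\left(X,l \right)} = 6$ ($T{\left(X,l \right)} = 2 + 4 = 6$)
$y = \frac{1}{22}$ ($y = \left(-1\right) \left(- \frac{1}{22}\right) = \frac{1}{22} \approx 0.045455$)
$M{\left(q,O \right)} = 4 + 50 q$ ($M{\left(q,O \right)} = -2 + \left(50 q + 6\right) = -2 + \left(6 + 50 q\right) = 4 + 50 q$)
$\sqrt{-2313 + 1157} - M{\left(y,-9 \right)} = \sqrt{-2313 + 1157} - \left(4 + 50 \cdot \frac{1}{22}\right) = \sqrt{-1156} - \left(4 + \frac{25}{11}\right) = 34 i - \frac{69}{11} = - \frac{69}{11} + 34 i$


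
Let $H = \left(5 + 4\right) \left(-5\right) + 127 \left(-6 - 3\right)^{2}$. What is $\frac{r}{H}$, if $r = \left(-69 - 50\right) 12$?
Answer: $- \frac{238}{1707} \approx -0.13943$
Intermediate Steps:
$r = -1428$ ($r = \left(-119\right) 12 = -1428$)
$H = 10242$ ($H = 9 \left(-5\right) + 127 \left(-9\right)^{2} = -45 + 127 \cdot 81 = -45 + 10287 = 10242$)
$\frac{r}{H} = - \frac{1428}{10242} = \left(-1428\right) \frac{1}{10242} = - \frac{238}{1707}$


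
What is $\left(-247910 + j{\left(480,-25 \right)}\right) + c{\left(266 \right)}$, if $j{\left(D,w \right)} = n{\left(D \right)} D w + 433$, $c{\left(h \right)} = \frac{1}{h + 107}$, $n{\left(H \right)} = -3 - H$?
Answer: $\frac{2069599080}{373} \approx 5.5485 \cdot 10^{6}$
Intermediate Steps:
$c{\left(h \right)} = \frac{1}{107 + h}$
$j{\left(D,w \right)} = 433 + D w \left(-3 - D\right)$ ($j{\left(D,w \right)} = \left(-3 - D\right) D w + 433 = D \left(-3 - D\right) w + 433 = D w \left(-3 - D\right) + 433 = 433 + D w \left(-3 - D\right)$)
$\left(-247910 + j{\left(480,-25 \right)}\right) + c{\left(266 \right)} = \left(-247910 - \left(-433 + 480 \left(-25\right) \left(3 + 480\right)\right)\right) + \frac{1}{107 + 266} = \left(-247910 - \left(-433 + 480 \left(-25\right) 483\right)\right) + \frac{1}{373} = \left(-247910 + \left(433 + 5796000\right)\right) + \frac{1}{373} = \left(-247910 + 5796433\right) + \frac{1}{373} = 5548523 + \frac{1}{373} = \frac{2069599080}{373}$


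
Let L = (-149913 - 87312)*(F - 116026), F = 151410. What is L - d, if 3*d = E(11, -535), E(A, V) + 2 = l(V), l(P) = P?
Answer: -8393969221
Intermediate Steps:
E(A, V) = -2 + V
d = -179 (d = (-2 - 535)/3 = (1/3)*(-537) = -179)
L = -8393969400 (L = (-149913 - 87312)*(151410 - 116026) = -237225*35384 = -8393969400)
L - d = -8393969400 - 1*(-179) = -8393969400 + 179 = -8393969221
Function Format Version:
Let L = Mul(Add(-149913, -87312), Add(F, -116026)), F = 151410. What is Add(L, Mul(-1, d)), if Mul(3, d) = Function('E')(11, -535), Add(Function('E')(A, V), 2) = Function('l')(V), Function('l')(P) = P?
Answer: -8393969221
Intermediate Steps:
Function('E')(A, V) = Add(-2, V)
d = -179 (d = Mul(Rational(1, 3), Add(-2, -535)) = Mul(Rational(1, 3), -537) = -179)
L = -8393969400 (L = Mul(Add(-149913, -87312), Add(151410, -116026)) = Mul(-237225, 35384) = -8393969400)
Add(L, Mul(-1, d)) = Add(-8393969400, Mul(-1, -179)) = Add(-8393969400, 179) = -8393969221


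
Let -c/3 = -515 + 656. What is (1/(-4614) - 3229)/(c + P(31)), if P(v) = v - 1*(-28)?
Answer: 14898607/1679496 ≈ 8.8709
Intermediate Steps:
c = -423 (c = -3*(-515 + 656) = -3*141 = -423)
P(v) = 28 + v (P(v) = v + 28 = 28 + v)
(1/(-4614) - 3229)/(c + P(31)) = (1/(-4614) - 3229)/(-423 + (28 + 31)) = (-1/4614 - 3229)/(-423 + 59) = -14898607/4614/(-364) = -14898607/4614*(-1/364) = 14898607/1679496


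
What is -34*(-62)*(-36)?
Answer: -75888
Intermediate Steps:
-34*(-62)*(-36) = 2108*(-36) = -75888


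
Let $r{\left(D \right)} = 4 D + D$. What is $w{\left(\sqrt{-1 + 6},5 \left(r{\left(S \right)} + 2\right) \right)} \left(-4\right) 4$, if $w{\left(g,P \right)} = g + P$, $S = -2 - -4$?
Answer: $-960 - 16 \sqrt{5} \approx -995.78$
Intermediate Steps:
$S = 2$ ($S = -2 + 4 = 2$)
$r{\left(D \right)} = 5 D$
$w{\left(g,P \right)} = P + g$
$w{\left(\sqrt{-1 + 6},5 \left(r{\left(S \right)} + 2\right) \right)} \left(-4\right) 4 = \left(5 \left(5 \cdot 2 + 2\right) + \sqrt{-1 + 6}\right) \left(-4\right) 4 = \left(5 \left(10 + 2\right) + \sqrt{5}\right) \left(-4\right) 4 = \left(5 \cdot 12 + \sqrt{5}\right) \left(-4\right) 4 = \left(60 + \sqrt{5}\right) \left(-4\right) 4 = \left(-240 - 4 \sqrt{5}\right) 4 = -960 - 16 \sqrt{5}$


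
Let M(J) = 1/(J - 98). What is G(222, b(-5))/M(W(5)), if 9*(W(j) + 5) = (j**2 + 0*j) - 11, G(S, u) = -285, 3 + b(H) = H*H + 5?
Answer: 86735/3 ≈ 28912.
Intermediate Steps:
b(H) = 2 + H**2 (b(H) = -3 + (H*H + 5) = -3 + (H**2 + 5) = -3 + (5 + H**2) = 2 + H**2)
W(j) = -56/9 + j**2/9 (W(j) = -5 + ((j**2 + 0*j) - 11)/9 = -5 + ((j**2 + 0) - 11)/9 = -5 + (j**2 - 11)/9 = -5 + (-11 + j**2)/9 = -5 + (-11/9 + j**2/9) = -56/9 + j**2/9)
M(J) = 1/(-98 + J)
G(222, b(-5))/M(W(5)) = -(-89110/3 + 2375/3) = -285/(1/(-98 + (-56/9 + 25/9))) = -285/(1/(-98 - 31/9)) = -285/(1/(-913/9)) = -285/(-9/913) = -285*(-913/9) = 86735/3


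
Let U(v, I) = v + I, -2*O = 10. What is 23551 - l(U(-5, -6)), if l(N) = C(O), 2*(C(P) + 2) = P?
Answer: 47111/2 ≈ 23556.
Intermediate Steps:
O = -5 (O = -½*10 = -5)
U(v, I) = I + v
C(P) = -2 + P/2
l(N) = -9/2 (l(N) = -2 + (½)*(-5) = -2 - 5/2 = -9/2)
23551 - l(U(-5, -6)) = 23551 - 1*(-9/2) = 23551 + 9/2 = 47111/2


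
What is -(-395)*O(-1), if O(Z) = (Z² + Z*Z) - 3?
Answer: -395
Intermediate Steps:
O(Z) = -3 + 2*Z² (O(Z) = (Z² + Z²) - 3 = 2*Z² - 3 = -3 + 2*Z²)
-(-395)*O(-1) = -(-395)*(-3 + 2*(-1)²) = -(-395)*(-3 + 2*1) = -(-395)*(-3 + 2) = -(-395)*(-1) = -1*395 = -395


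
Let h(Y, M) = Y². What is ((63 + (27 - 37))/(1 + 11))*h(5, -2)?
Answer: 1325/12 ≈ 110.42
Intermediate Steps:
((63 + (27 - 37))/(1 + 11))*h(5, -2) = ((63 + (27 - 37))/(1 + 11))*5² = ((63 - 10)/12)*25 = (53*(1/12))*25 = (53/12)*25 = 1325/12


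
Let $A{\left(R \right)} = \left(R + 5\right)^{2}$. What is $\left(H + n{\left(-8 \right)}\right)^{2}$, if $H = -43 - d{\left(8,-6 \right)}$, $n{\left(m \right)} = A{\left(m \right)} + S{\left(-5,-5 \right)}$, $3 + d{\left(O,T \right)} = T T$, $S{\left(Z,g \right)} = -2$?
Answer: $4761$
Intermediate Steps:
$A{\left(R \right)} = \left(5 + R\right)^{2}$
$d{\left(O,T \right)} = -3 + T^{2}$ ($d{\left(O,T \right)} = -3 + T T = -3 + T^{2}$)
$n{\left(m \right)} = -2 + \left(5 + m\right)^{2}$ ($n{\left(m \right)} = \left(5 + m\right)^{2} - 2 = -2 + \left(5 + m\right)^{2}$)
$H = -76$ ($H = -43 - \left(-3 + \left(-6\right)^{2}\right) = -43 - \left(-3 + 36\right) = -43 - 33 = -76$)
$\left(H + n{\left(-8 \right)}\right)^{2} = \left(-76 - \left(2 - \left(5 - 8\right)^{2}\right)\right)^{2} = \left(-76 - \left(2 - \left(-3\right)^{2}\right)\right)^{2} = \left(-76 + \left(-2 + 9\right)\right)^{2} = \left(-76 + 7\right)^{2} = \left(-69\right)^{2} = 4761$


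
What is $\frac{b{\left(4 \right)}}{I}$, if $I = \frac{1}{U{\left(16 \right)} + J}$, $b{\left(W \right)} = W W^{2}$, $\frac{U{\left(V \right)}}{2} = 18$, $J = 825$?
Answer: $55104$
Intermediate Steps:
$U{\left(V \right)} = 36$ ($U{\left(V \right)} = 2 \cdot 18 = 36$)
$b{\left(W \right)} = W^{3}$
$I = \frac{1}{861}$ ($I = \frac{1}{36 + 825} = \frac{1}{861} \approx 0.0011614$)
$\frac{b{\left(4 \right)}}{I} = 4^{3} \frac{1}{\frac{1}{861}} = 64 \cdot 861 = 55104$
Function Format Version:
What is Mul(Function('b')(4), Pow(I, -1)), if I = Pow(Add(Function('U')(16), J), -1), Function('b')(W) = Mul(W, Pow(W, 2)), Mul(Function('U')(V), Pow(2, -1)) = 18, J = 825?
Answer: 55104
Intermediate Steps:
Function('U')(V) = 36 (Function('U')(V) = Mul(2, 18) = 36)
Function('b')(W) = Pow(W, 3)
I = Rational(1, 861) (I = Pow(Add(36, 825), -1) = Pow(861, -1) = Rational(1, 861) ≈ 0.0011614)
Mul(Function('b')(4), Pow(I, -1)) = Mul(Pow(4, 3), Pow(Rational(1, 861), -1)) = Mul(64, 861) = 55104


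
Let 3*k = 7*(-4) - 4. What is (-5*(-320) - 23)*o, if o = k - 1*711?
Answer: -3414205/3 ≈ -1.1381e+6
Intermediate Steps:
k = -32/3 (k = (7*(-4) - 4)/3 = (-28 - 4)/3 = (1/3)*(-32) = -32/3 ≈ -10.667)
o = -2165/3 (o = -32/3 - 1*711 = -32/3 - 711 = -2165/3 ≈ -721.67)
(-5*(-320) - 23)*o = (-5*(-320) - 23)*(-2165/3) = (1600 - 23)*(-2165/3) = 1577*(-2165/3) = -3414205/3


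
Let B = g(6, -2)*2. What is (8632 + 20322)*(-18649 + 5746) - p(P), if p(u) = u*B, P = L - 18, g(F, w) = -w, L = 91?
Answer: -373593754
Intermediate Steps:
P = 73 (P = 91 - 18 = 73)
B = 4 (B = -1*(-2)*2 = 2*2 = 4)
p(u) = 4*u (p(u) = u*4 = 4*u)
(8632 + 20322)*(-18649 + 5746) - p(P) = (8632 + 20322)*(-18649 + 5746) - 4*73 = 28954*(-12903) - 1*292 = -373593462 - 292 = -373593754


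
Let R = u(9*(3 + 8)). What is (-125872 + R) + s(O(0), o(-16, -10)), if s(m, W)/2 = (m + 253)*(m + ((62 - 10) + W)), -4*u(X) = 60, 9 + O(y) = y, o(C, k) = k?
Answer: -109783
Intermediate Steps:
O(y) = -9 + y
u(X) = -15 (u(X) = -1/4*60 = -15)
R = -15
s(m, W) = 2*(253 + m)*(52 + W + m) (s(m, W) = 2*((m + 253)*(m + ((62 - 10) + W))) = 2*((253 + m)*(m + (52 + W))) = 2*((253 + m)*(52 + W + m)) = 2*(253 + m)*(52 + W + m))
(-125872 + R) + s(O(0), o(-16, -10)) = (-125872 - 15) + (26312 + 2*(-9 + 0)**2 + 506*(-10) + 610*(-9 + 0) + 2*(-10)*(-9 + 0)) = -125887 + (26312 + 2*(-9)**2 - 5060 + 610*(-9) + 2*(-10)*(-9)) = -125887 + (26312 + 2*81 - 5060 - 5490 + 180) = -125887 + (26312 + 162 - 5060 - 5490 + 180) = -125887 + 16104 = -109783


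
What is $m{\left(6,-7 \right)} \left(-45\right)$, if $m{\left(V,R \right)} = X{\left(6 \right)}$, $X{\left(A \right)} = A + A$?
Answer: $-540$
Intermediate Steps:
$X{\left(A \right)} = 2 A$
$m{\left(V,R \right)} = 12$ ($m{\left(V,R \right)} = 2 \cdot 6 = 12$)
$m{\left(6,-7 \right)} \left(-45\right) = 12 \left(-45\right) = -540$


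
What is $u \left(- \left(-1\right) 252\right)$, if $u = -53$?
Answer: $-13356$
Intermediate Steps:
$u \left(- \left(-1\right) 252\right) = - 53 \left(- \left(-1\right) 252\right) = - 53 \left(\left(-1\right) \left(-252\right)\right) = \left(-53\right) 252 = -13356$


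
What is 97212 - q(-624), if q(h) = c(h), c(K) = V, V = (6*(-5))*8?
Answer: 97452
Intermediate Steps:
V = -240 (V = -30*8 = -240)
c(K) = -240
q(h) = -240
97212 - q(-624) = 97212 - 1*(-240) = 97212 + 240 = 97452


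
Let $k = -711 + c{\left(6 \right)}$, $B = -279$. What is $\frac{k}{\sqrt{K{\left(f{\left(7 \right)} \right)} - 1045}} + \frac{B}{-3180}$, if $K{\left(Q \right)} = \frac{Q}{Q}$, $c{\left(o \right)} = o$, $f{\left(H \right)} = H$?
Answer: $\frac{93}{1060} + \frac{235 i \sqrt{29}}{58} \approx 0.087736 + 21.819 i$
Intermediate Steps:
$k = -705$ ($k = -711 + 6 = -705$)
$K{\left(Q \right)} = 1$
$\frac{k}{\sqrt{K{\left(f{\left(7 \right)} \right)} - 1045}} + \frac{B}{-3180} = - \frac{705}{\sqrt{1 - 1045}} - \frac{279}{-3180} = - \frac{705}{\sqrt{-1044}} - - \frac{93}{1060} = - \frac{705}{6 i \sqrt{29}} + \frac{93}{1060} = - 705 \left(- \frac{i \sqrt{29}}{174}\right) + \frac{93}{1060} = \frac{235 i \sqrt{29}}{58} + \frac{93}{1060} = \frac{93}{1060} + \frac{235 i \sqrt{29}}{58}$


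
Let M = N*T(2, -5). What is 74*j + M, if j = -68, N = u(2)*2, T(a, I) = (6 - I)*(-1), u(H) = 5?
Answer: -5142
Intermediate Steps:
T(a, I) = -6 + I
N = 10 (N = 5*2 = 10)
M = -110 (M = 10*(-6 - 5) = 10*(-11) = -110)
74*j + M = 74*(-68) - 110 = -5032 - 110 = -5142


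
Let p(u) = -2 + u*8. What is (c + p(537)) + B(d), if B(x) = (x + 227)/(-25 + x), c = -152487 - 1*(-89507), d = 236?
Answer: -12382283/211 ≈ -58684.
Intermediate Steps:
p(u) = -2 + 8*u
c = -62980 (c = -152487 + 89507 = -62980)
B(x) = (227 + x)/(-25 + x)
(c + p(537)) + B(d) = (-62980 + (-2 + 8*537)) + (227 + 236)/(-25 + 236) = (-62980 + (-2 + 4296)) + 463/211 = (-62980 + 4294) + (1/211)*463 = -58686 + 463/211 = -12382283/211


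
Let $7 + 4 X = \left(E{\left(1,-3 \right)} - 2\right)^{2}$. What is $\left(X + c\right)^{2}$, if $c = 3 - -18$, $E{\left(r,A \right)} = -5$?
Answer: $\frac{3969}{4} \approx 992.25$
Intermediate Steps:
$c = 21$ ($c = 3 + 18 = 21$)
$X = \frac{21}{2}$ ($X = - \frac{7}{4} + \frac{\left(-5 - 2\right)^{2}}{4} = - \frac{7}{4} + \frac{\left(-7\right)^{2}}{4} = - \frac{7}{4} + \frac{1}{4} \cdot 49 = - \frac{7}{4} + \frac{49}{4} = \frac{21}{2} \approx 10.5$)
$\left(X + c\right)^{2} = \left(\frac{21}{2} + 21\right)^{2} = \left(\frac{63}{2}\right)^{2} = \frac{3969}{4}$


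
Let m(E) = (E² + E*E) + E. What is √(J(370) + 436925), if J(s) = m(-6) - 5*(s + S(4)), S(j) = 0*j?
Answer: 3*√48349 ≈ 659.65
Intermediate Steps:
m(E) = E + 2*E² (m(E) = (E² + E²) + E = 2*E² + E = E + 2*E²)
S(j) = 0
J(s) = 66 - 5*s (J(s) = -6*(1 + 2*(-6)) - 5*(s + 0) = -6*(1 - 12) - 5*s = -6*(-11) - 5*s = 66 - 5*s)
√(J(370) + 436925) = √((66 - 5*370) + 436925) = √((66 - 1850) + 436925) = √(-1784 + 436925) = √435141 = 3*√48349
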